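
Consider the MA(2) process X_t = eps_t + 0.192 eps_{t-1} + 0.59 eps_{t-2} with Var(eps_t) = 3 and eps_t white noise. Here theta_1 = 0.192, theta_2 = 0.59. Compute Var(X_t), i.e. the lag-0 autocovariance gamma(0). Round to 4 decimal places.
\gamma(0) = 4.1549

For an MA(q) process X_t = eps_t + sum_i theta_i eps_{t-i} with
Var(eps_t) = sigma^2, the variance is
  gamma(0) = sigma^2 * (1 + sum_i theta_i^2).
  sum_i theta_i^2 = (0.192)^2 + (0.59)^2 = 0.036864 + 0.3481 = 0.384964.
  gamma(0) = 3 * (1 + 0.384964) = 3 * 1.384964 = 4.154892, which rounds to 4.1549.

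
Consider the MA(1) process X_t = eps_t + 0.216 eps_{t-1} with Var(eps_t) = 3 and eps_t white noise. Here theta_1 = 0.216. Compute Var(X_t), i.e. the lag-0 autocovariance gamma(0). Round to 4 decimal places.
\gamma(0) = 3.1400

For an MA(q) process X_t = eps_t + sum_i theta_i eps_{t-i} with
Var(eps_t) = sigma^2, the variance is
  gamma(0) = sigma^2 * (1 + sum_i theta_i^2).
  sum_i theta_i^2 = (0.216)^2 = 0.046656.
  gamma(0) = 3 * (1 + 0.046656) = 3 * 1.046656 = 3.139968, which rounds to 3.1400.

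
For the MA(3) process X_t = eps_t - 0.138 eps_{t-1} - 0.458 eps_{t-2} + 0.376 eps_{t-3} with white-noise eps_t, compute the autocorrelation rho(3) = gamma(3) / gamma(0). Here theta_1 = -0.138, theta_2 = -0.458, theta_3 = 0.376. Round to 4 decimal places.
\rho(3) = 0.2744

For an MA(q) process with theta_0 = 1, the autocovariance is
  gamma(k) = sigma^2 * sum_{i=0..q-k} theta_i * theta_{i+k},
and rho(k) = gamma(k) / gamma(0). Sigma^2 cancels.
  numerator   = (1)*(0.376) = 0.376.
  denominator = (1)^2 + (-0.138)^2 + (-0.458)^2 + (0.376)^2 = 1.370184.
  rho(3) = 0.376 / 1.370184 = 0.2744.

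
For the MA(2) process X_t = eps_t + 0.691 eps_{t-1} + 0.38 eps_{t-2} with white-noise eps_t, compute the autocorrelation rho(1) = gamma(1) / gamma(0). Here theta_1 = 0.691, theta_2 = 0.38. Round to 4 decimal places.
\rho(1) = 0.5879

For an MA(q) process with theta_0 = 1, the autocovariance is
  gamma(k) = sigma^2 * sum_{i=0..q-k} theta_i * theta_{i+k},
and rho(k) = gamma(k) / gamma(0). Sigma^2 cancels.
  numerator   = (1)*(0.691) + (0.691)*(0.38) = 0.95358.
  denominator = (1)^2 + (0.691)^2 + (0.38)^2 = 1.621881.
  rho(1) = 0.95358 / 1.621881 = 0.5879.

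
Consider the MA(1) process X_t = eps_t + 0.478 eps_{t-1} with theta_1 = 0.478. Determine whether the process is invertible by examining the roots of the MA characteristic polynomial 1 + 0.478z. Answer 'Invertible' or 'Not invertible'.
\text{Invertible}

The MA(q) characteristic polynomial is P(z) = 1 + 0.478z.
Invertibility requires all roots to lie outside the unit circle, i.e. |z| > 1 for every root.
This is linear in z: 1 + (0.478) z = 0  =>  z = -1/(0.478) = -2.09205,  |z| = 2.09205.
Moduli of all roots: 2.0921.
All moduli strictly greater than 1? Yes.
Verdict: Invertible.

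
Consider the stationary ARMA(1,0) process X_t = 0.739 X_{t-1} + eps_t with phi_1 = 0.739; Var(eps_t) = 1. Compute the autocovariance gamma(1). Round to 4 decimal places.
\gamma(1) = 1.6282

Multiply the model equation by X_{t-k} and take expectations. With theta_0 = psi_0 = 1 and psi_j the MA(infinity) weights, this gives
  gamma(k) - sum_i phi_i gamma(k-i) = c_k,
  c_k = sigma^2 * sum_{j=k..q} theta_j psi_{j-k}   (c_k = 0 for k > q),
using gamma(-m) = gamma(m).
Pure AR (q = 0): c_0 = sigma^2 = 1, c_k = 0 for k >= 1.
Equations for k = 0 and k = 1 (AR order 1):
  gamma(0) = phi_1 gamma(1) + c_0
  gamma(1) = phi_1 gamma(0) + c_1
Substituting the second into the first: gamma(0) (1 - phi_1^2) = c_0 + phi_1 c_1, so
  gamma(0) = c_0 / (1 - phi_1^2) = 1 / (1 - (0.739)^2) = 1 / 0.453879 = 2.20323.
  gamma(1) = phi_1 gamma(0) = (0.739)(2.20323) = 1.628187.
Therefore gamma(1) = 1.6282 (to 4 decimal places).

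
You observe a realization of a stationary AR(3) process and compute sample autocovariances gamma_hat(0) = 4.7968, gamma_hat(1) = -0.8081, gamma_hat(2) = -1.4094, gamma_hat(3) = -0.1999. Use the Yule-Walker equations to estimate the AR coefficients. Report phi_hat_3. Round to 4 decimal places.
\hat\phi_{3} = -0.1890

The Yule-Walker equations for an AR(p) process read, in matrix form,
  Gamma_p phi = r_p,   with   (Gamma_p)_{ij} = gamma(|i - j|),
                       (r_p)_i = gamma(i),   i,j = 1..p.
Substitute the sample gammas (Toeplitz matrix and right-hand side of size 3):
  Gamma_p = [[4.7968, -0.8081, -1.4094], [-0.8081, 4.7968, -0.8081], [-1.4094, -0.8081, 4.7968]]
  r_p     = [-0.8081, -1.4094, -0.1999]
Written out (R1..R3):
  (R1) 4.7968 phi_1 - 0.8081 phi_2 - 1.4094 phi_3 = -0.8081
  (R2) -0.8081 phi_1 + 4.7968 phi_2 - 0.8081 phi_3 = -1.4094
  (R3) -1.4094 phi_1 - 0.8081 phi_2 + 4.7968 phi_3 = -0.1999
Gaussian elimination:
  R2 <- R2 - (-0.8081/4.7968) R1 = R2 - (-0.168466) R1:  4.660662 phi_2 - 1.045537 phi_3 = -1.545538
  R3 <- R3 - (-1.4094/4.7968) R1 = R3 - (-0.293821) R1:  -1.045537 phi_2 + 4.382689 phi_3 = -0.437337
  R3 <- R3 - (-1.045537/4.660662) R2 = R3 - (-0.224332) R2:  4.148141 phi_3 = -0.784051
Back-substitution:
  phi_hat_3 = -0.784051 / 4.148141 = -0.189012
  phi_hat_2 = (-1.545538 - (-1.045537)(-0.189012)) / 4.660662 = -0.374015
  phi_hat_1 = (-0.8081 - (-0.8081)(-0.374015) - (-1.4094)(-0.189012)) / 4.7968 = -0.287011
So phi_hat = [-0.2870, -0.3740, -0.1890].
Therefore phi_hat_3 = -0.1890.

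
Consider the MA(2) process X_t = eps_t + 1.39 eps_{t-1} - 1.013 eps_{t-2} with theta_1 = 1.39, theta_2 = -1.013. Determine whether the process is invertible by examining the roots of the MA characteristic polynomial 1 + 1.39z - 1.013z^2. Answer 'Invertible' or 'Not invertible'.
\text{Not invertible}

The MA(q) characteristic polynomial is P(z) = 1 + 1.39z - 1.013z^2.
Invertibility requires all roots to lie outside the unit circle, i.e. |z| > 1 for every root.
Set 1 + (1.39) z + (-1.013) z^2 = 0, i.e. a z^2 + b z + c = 0 with a = -1.013, b = 1.39, c = 1.
Discriminant D = b^2 - 4ac = (1.39)^2 - 4*(-1.013)*1 = 1.9321 - (-4.052) = 5.9841.
D >= 0, so the roots are real: z = (-b +/- sqrt(D)) / (2a) = (-1.39 +/- 2.446242) / (-2.026).
  z_1 = (-1.39 + 2.446242) / (-2.026) = -0.5213,   |z_1| = 0.5213.
  z_2 = (-1.39 - 2.446242) / (-2.026) = 1.8935,   |z_2| = 1.8935.
Moduli of all roots: 0.5213, 1.8935.
All moduli strictly greater than 1? No.
Verdict: Not invertible.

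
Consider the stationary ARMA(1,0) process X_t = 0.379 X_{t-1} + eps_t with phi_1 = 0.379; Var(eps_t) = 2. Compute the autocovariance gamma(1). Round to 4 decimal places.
\gamma(1) = 0.8851

Multiply the model equation by X_{t-k} and take expectations. With theta_0 = psi_0 = 1 and psi_j the MA(infinity) weights, this gives
  gamma(k) - sum_i phi_i gamma(k-i) = c_k,
  c_k = sigma^2 * sum_{j=k..q} theta_j psi_{j-k}   (c_k = 0 for k > q),
using gamma(-m) = gamma(m).
Pure AR (q = 0): c_0 = sigma^2 = 2, c_k = 0 for k >= 1.
Equations for k = 0 and k = 1 (AR order 1):
  gamma(0) = phi_1 gamma(1) + c_0
  gamma(1) = phi_1 gamma(0) + c_1
Substituting the second into the first: gamma(0) (1 - phi_1^2) = c_0 + phi_1 c_1, so
  gamma(0) = c_0 / (1 - phi_1^2) = 2 / (1 - (0.379)^2) = 2 / 0.856359 = 2.335469.
  gamma(1) = phi_1 gamma(0) = (0.379)(2.335469) = 0.885143.
Therefore gamma(1) = 0.8851 (to 4 decimal places).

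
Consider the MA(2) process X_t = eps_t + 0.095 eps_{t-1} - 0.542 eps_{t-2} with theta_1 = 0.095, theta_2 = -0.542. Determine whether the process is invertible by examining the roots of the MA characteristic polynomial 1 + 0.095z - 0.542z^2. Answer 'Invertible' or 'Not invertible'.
\text{Invertible}

The MA(q) characteristic polynomial is P(z) = 1 + 0.095z - 0.542z^2.
Invertibility requires all roots to lie outside the unit circle, i.e. |z| > 1 for every root.
Set 1 + (0.095) z + (-0.542) z^2 = 0, i.e. a z^2 + b z + c = 0 with a = -0.542, b = 0.095, c = 1.
Discriminant D = b^2 - 4ac = (0.095)^2 - 4*(-0.542)*1 = 0.009025 - (-2.168) = 2.177025.
D >= 0, so the roots are real: z = (-b +/- sqrt(D)) / (2a) = (-0.095 +/- 1.475474) / (-1.084).
  z_1 = (-0.095 + 1.475474) / (-1.084) = -1.2735,   |z_1| = 1.2735.
  z_2 = (-0.095 - 1.475474) / (-1.084) = 1.4488,   |z_2| = 1.4488.
Moduli of all roots: 1.2735, 1.4488.
All moduli strictly greater than 1? Yes.
Verdict: Invertible.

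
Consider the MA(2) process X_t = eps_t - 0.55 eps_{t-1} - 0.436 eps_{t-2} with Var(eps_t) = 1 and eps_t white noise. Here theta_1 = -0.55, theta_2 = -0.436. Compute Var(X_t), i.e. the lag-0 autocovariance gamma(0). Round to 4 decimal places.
\gamma(0) = 1.4926

For an MA(q) process X_t = eps_t + sum_i theta_i eps_{t-i} with
Var(eps_t) = sigma^2, the variance is
  gamma(0) = sigma^2 * (1 + sum_i theta_i^2).
  sum_i theta_i^2 = (-0.55)^2 + (-0.436)^2 = 0.3025 + 0.190096 = 0.492596.
  gamma(0) = 1 * (1 + 0.492596) = 1 * 1.492596 = 1.492596, which rounds to 1.4926.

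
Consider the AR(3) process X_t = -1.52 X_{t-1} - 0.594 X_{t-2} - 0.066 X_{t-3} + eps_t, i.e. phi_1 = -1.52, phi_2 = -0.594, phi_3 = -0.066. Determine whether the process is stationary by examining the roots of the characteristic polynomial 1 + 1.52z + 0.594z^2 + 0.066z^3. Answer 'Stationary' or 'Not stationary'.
\text{Stationary}

The AR(p) characteristic polynomial is P(z) = 1 + 1.52z + 0.594z^2 + 0.066z^3.
Stationarity requires all roots to lie outside the unit circle, i.e. |z| > 1 for every root.
Degree 3: look for a simple real root z0 first, then factor out (1 - z/z0) and solve the remaining quadratic.
Testing z0 = -5: P(-5) = 1 + (1.52)(-5) + (0.594)(-5)^2 + (0.066)(-5)^3
  = 1 + (-7.6) + (14.85) + (-8.25) = 0.  So z_0 = -5 is a root, |z_0| = 5.
Divide out the factor (1 + 0.2 z) = (1 - z/z0) (since 1/z0 = -0.2):
  P(z) = (1 + 0.2 z)(1 + (1.32) z + (0.33) z^2)
  [check: z-coef 1.32 - (-0.2) = 1.52; z^2-coef 0.33 - (-0.2)(1.32) = 0.594; z^3-coef -(-0.2)(0.33) = 0.066.]
Remaining roots from the quadratic factor 1 + (1.32) z + (0.33) z^2:
  Set 1 + (1.32) z + (0.33) z^2 = 0, i.e. a z^2 + b z + c = 0 with a = 0.33, b = 1.32, c = 1.
  Discriminant D = b^2 - 4ac = (1.32)^2 - 4*(0.33)*1 = 1.7424 - (1.32) = 0.4224.
  D >= 0, so the roots are real: z = (-b +/- sqrt(D)) / (2a) = (-1.32 +/- 0.649923) / (0.66).
    z_1 = (-1.32 + 0.649923) / (0.66) = -1.0153,   |z_1| = 1.0153.
    z_2 = (-1.32 - 0.649923) / (0.66) = -2.9847,   |z_2| = 2.9847.
Moduli of all roots: 5.0000, 1.0153, 2.9847.
All moduli strictly greater than 1? Yes.
Verdict: Stationary.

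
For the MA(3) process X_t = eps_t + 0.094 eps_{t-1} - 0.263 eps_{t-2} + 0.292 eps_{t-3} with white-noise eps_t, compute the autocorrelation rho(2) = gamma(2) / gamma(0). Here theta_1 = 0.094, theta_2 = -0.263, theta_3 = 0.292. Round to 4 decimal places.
\rho(2) = -0.2025

For an MA(q) process with theta_0 = 1, the autocovariance is
  gamma(k) = sigma^2 * sum_{i=0..q-k} theta_i * theta_{i+k},
and rho(k) = gamma(k) / gamma(0). Sigma^2 cancels.
  numerator   = (1)*(-0.263) + (0.094)*(0.292) = -0.235552.
  denominator = (1)^2 + (0.094)^2 + (-0.263)^2 + (0.292)^2 = 1.163269.
  rho(2) = -0.235552 / 1.163269 = -0.2025.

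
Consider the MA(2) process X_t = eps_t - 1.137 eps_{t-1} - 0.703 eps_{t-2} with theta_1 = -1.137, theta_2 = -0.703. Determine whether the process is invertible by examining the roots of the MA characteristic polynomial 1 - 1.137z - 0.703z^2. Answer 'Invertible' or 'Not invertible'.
\text{Not invertible}

The MA(q) characteristic polynomial is P(z) = 1 - 1.137z - 0.703z^2.
Invertibility requires all roots to lie outside the unit circle, i.e. |z| > 1 for every root.
Set 1 + (-1.137) z + (-0.703) z^2 = 0, i.e. a z^2 + b z + c = 0 with a = -0.703, b = -1.137, c = 1.
Discriminant D = b^2 - 4ac = (-1.137)^2 - 4*(-0.703)*1 = 1.292769 - (-2.812) = 4.104769.
D >= 0, so the roots are real: z = (-b +/- sqrt(D)) / (2a) = (1.137 +/- 2.026023) / (-1.406).
  z_1 = (1.137 + 2.026023) / (-1.406) = -2.2497,   |z_1| = 2.2497.
  z_2 = (1.137 - 2.026023) / (-1.406) = 0.6323,   |z_2| = 0.6323.
Moduli of all roots: 2.2497, 0.6323.
All moduli strictly greater than 1? No.
Verdict: Not invertible.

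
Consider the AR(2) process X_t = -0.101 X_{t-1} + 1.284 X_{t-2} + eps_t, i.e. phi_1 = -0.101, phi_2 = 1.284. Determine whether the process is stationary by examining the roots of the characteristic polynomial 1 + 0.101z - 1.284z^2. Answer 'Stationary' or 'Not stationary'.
\text{Not stationary}

The AR(p) characteristic polynomial is P(z) = 1 + 0.101z - 1.284z^2.
Stationarity requires all roots to lie outside the unit circle, i.e. |z| > 1 for every root.
Set 1 + (0.101) z + (-1.284) z^2 = 0, i.e. a z^2 + b z + c = 0 with a = -1.284, b = 0.101, c = 1.
Discriminant D = b^2 - 4ac = (0.101)^2 - 4*(-1.284)*1 = 0.010201 - (-5.136) = 5.146201.
D >= 0, so the roots are real: z = (-b +/- sqrt(D)) / (2a) = (-0.101 +/- 2.268524) / (-2.568).
  z_1 = (-0.101 + 2.268524) / (-2.568) = -0.8441,   |z_1| = 0.8441.
  z_2 = (-0.101 - 2.268524) / (-2.568) = 0.9227,   |z_2| = 0.9227.
Moduli of all roots: 0.8441, 0.9227.
All moduli strictly greater than 1? No.
Verdict: Not stationary.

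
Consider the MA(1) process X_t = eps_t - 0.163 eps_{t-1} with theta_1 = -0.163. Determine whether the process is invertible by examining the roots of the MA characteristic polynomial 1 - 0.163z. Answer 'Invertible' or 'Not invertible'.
\text{Invertible}

The MA(q) characteristic polynomial is P(z) = 1 - 0.163z.
Invertibility requires all roots to lie outside the unit circle, i.e. |z| > 1 for every root.
This is linear in z: 1 + (-0.163) z = 0  =>  z = -1/(-0.163) = 6.134969,  |z| = 6.134969.
Moduli of all roots: 6.1350.
All moduli strictly greater than 1? Yes.
Verdict: Invertible.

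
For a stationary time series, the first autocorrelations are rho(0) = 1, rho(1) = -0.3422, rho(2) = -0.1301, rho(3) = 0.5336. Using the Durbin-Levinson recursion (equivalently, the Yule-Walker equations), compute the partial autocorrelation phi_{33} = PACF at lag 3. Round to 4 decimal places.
\phi_{33} = 0.4680

The PACF at lag k is phi_{kk}, the last component of the solution
to the Yule-Walker system G_k phi = r_k where
  (G_k)_{ij} = rho(|i - j|), (r_k)_i = rho(i), i,j = 1..k.
Equivalently, Durbin-Levinson gives phi_{kk} iteratively:
  phi_{11} = rho(1)
  phi_{kk} = [rho(k) - sum_{j=1..k-1} phi_{k-1,j} rho(k-j)]
            / [1 - sum_{j=1..k-1} phi_{k-1,j} rho(j)],
  phi_{k,j} = phi_{k-1,j} - phi_{kk} phi_{k-1,k-j},  j = 1..k-1.
Step k = 1:
  phi_11 = rho(1) = -0.3422.
Step k = 2:
  phi_22 = [rho(2) - phi_11 rho(1)] / [1 - phi_11 rho(1)] = [-0.1301 - (-0.3422)(-0.3422)] / [1 - (-0.3422)(-0.3422)]
         = -0.24720084 / 0.88289916 = -0.279988.
  Update: phi_21 = phi_11 - phi_22 phi_11 = -0.3422 - (-0.279988)(-0.3422) = -0.438012.
Step k = 3:
  phi_33 = [rho(3) - phi_21 rho(2) - phi_22 rho(1)] / [1 - phi_21 rho(1) - phi_22 rho(2)]
    numerator   = 0.5336 - (-0.438012)(-0.1301) - (-0.279988)(-0.3422) = 0.3808029
    denominator = 1 - (-0.438012)(-0.3422) - (-0.279988)(-0.1301) = 0.81368598
  phi_33 = 0.3808029 / 0.81368598 = 0.468.
Therefore phi_{33} = 0.4680.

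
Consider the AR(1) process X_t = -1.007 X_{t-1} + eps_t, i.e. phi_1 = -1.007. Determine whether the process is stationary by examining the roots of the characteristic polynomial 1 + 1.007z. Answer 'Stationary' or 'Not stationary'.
\text{Not stationary}

The AR(p) characteristic polynomial is P(z) = 1 + 1.007z.
Stationarity requires all roots to lie outside the unit circle, i.e. |z| > 1 for every root.
This is linear in z: 1 + (1.007) z = 0  =>  z = -1/(1.007) = -0.993049,  |z| = 0.993049.
Moduli of all roots: 0.9930.
All moduli strictly greater than 1? No.
Verdict: Not stationary.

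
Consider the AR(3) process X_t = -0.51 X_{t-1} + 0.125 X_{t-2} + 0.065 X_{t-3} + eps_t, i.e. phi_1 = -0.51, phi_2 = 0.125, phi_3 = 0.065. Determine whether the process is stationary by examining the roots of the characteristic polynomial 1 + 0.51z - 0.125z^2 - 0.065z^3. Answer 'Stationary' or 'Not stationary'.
\text{Stationary}

The AR(p) characteristic polynomial is P(z) = 1 + 0.51z - 0.125z^2 - 0.065z^3.
Stationarity requires all roots to lie outside the unit circle, i.e. |z| > 1 for every root.
Degree 3: look for a simple real root z0 first, then factor out (1 - z/z0) and solve the remaining quadratic.
Testing z0 = -2: P(-2) = 1 + (0.51)(-2) + (-0.125)(-2)^2 + (-0.065)(-2)^3
  = 1 + (-1.02) + (-0.5) + (0.52) = 0.  So z_0 = -2 is a root, |z_0| = 2.
Divide out the factor (1 + 0.5 z) = (1 - z/z0) (since 1/z0 = -0.5):
  P(z) = (1 + 0.5 z)(1 + (0.01) z + (-0.13) z^2)
  [check: z-coef 0.01 - (-0.5) = 0.51; z^2-coef -0.13 - (-0.5)(0.01) = -0.125; z^3-coef -(-0.5)(-0.13) = -0.065.]
Remaining roots from the quadratic factor 1 + (0.01) z + (-0.13) z^2:
  Set 1 + (0.01) z + (-0.13) z^2 = 0, i.e. a z^2 + b z + c = 0 with a = -0.13, b = 0.01, c = 1.
  Discriminant D = b^2 - 4ac = (0.01)^2 - 4*(-0.13)*1 = 0.0001 - (-0.52) = 0.5201.
  D >= 0, so the roots are real: z = (-b +/- sqrt(D)) / (2a) = (-0.01 +/- 0.72118) / (-0.26).
    z_1 = (-0.01 + 0.72118) / (-0.26) = -2.7353,   |z_1| = 2.7353.
    z_2 = (-0.01 - 0.72118) / (-0.26) = 2.8122,   |z_2| = 2.8122.
Moduli of all roots: 2.0000, 2.7353, 2.8122.
All moduli strictly greater than 1? Yes.
Verdict: Stationary.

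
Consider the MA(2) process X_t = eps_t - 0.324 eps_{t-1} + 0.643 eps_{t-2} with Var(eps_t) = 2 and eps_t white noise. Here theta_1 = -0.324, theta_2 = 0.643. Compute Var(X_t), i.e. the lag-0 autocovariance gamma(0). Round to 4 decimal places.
\gamma(0) = 3.0369

For an MA(q) process X_t = eps_t + sum_i theta_i eps_{t-i} with
Var(eps_t) = sigma^2, the variance is
  gamma(0) = sigma^2 * (1 + sum_i theta_i^2).
  sum_i theta_i^2 = (-0.324)^2 + (0.643)^2 = 0.104976 + 0.413449 = 0.518425.
  gamma(0) = 2 * (1 + 0.518425) = 2 * 1.518425 = 3.03685, which rounds to 3.0369.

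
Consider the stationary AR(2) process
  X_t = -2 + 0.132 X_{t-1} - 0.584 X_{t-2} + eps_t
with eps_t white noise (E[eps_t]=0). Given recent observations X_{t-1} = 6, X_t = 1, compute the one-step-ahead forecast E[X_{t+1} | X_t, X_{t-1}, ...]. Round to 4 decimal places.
E[X_{t+1} \mid \mathcal F_t] = -5.3720

For an AR(p) model X_t = c + sum_i phi_i X_{t-i} + eps_t, the
one-step-ahead conditional mean is
  E[X_{t+1} | X_t, ...] = c + sum_i phi_i X_{t+1-i}.
Substitute known values:
  E[X_{t+1} | ...] = -2 + (0.132) * (1) + (-0.584) * (6)
                   = -5.3720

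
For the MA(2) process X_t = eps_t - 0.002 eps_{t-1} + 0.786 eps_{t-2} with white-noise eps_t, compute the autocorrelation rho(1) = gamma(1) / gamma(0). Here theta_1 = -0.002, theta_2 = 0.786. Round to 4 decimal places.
\rho(1) = -0.0022

For an MA(q) process with theta_0 = 1, the autocovariance is
  gamma(k) = sigma^2 * sum_{i=0..q-k} theta_i * theta_{i+k},
and rho(k) = gamma(k) / gamma(0). Sigma^2 cancels.
  numerator   = (1)*(-0.002) + (-0.002)*(0.786) = -0.003572.
  denominator = (1)^2 + (-0.002)^2 + (0.786)^2 = 1.6178.
  rho(1) = -0.003572 / 1.6178 = -0.0022.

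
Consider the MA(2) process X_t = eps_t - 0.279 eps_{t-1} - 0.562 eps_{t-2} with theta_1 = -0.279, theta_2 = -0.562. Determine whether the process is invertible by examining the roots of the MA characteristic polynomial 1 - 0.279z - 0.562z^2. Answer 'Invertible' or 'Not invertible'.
\text{Invertible}

The MA(q) characteristic polynomial is P(z) = 1 - 0.279z - 0.562z^2.
Invertibility requires all roots to lie outside the unit circle, i.e. |z| > 1 for every root.
Set 1 + (-0.279) z + (-0.562) z^2 = 0, i.e. a z^2 + b z + c = 0 with a = -0.562, b = -0.279, c = 1.
Discriminant D = b^2 - 4ac = (-0.279)^2 - 4*(-0.562)*1 = 0.077841 - (-2.248) = 2.325841.
D >= 0, so the roots are real: z = (-b +/- sqrt(D)) / (2a) = (0.279 +/- 1.525071) / (-1.124).
  z_1 = (0.279 + 1.525071) / (-1.124) = -1.605,   |z_1| = 1.605.
  z_2 = (0.279 - 1.525071) / (-1.124) = 1.1086,   |z_2| = 1.1086.
Moduli of all roots: 1.6050, 1.1086.
All moduli strictly greater than 1? Yes.
Verdict: Invertible.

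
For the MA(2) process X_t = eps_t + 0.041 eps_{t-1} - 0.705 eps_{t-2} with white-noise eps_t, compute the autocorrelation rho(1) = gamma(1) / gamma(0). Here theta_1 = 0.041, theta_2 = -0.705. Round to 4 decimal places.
\rho(1) = 0.0081

For an MA(q) process with theta_0 = 1, the autocovariance is
  gamma(k) = sigma^2 * sum_{i=0..q-k} theta_i * theta_{i+k},
and rho(k) = gamma(k) / gamma(0). Sigma^2 cancels.
  numerator   = (1)*(0.041) + (0.041)*(-0.705) = 0.012095.
  denominator = (1)^2 + (0.041)^2 + (-0.705)^2 = 1.498706.
  rho(1) = 0.012095 / 1.498706 = 0.0081.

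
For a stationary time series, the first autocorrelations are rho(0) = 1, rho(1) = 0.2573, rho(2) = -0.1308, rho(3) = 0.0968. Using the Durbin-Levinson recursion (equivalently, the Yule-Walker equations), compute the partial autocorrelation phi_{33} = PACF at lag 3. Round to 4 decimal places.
\phi_{33} = 0.2150

The PACF at lag k is phi_{kk}, the last component of the solution
to the Yule-Walker system G_k phi = r_k where
  (G_k)_{ij} = rho(|i - j|), (r_k)_i = rho(i), i,j = 1..k.
Equivalently, Durbin-Levinson gives phi_{kk} iteratively:
  phi_{11} = rho(1)
  phi_{kk} = [rho(k) - sum_{j=1..k-1} phi_{k-1,j} rho(k-j)]
            / [1 - sum_{j=1..k-1} phi_{k-1,j} rho(j)],
  phi_{k,j} = phi_{k-1,j} - phi_{kk} phi_{k-1,k-j},  j = 1..k-1.
Step k = 1:
  phi_11 = rho(1) = 0.2573.
Step k = 2:
  phi_22 = [rho(2) - phi_11 rho(1)] / [1 - phi_11 rho(1)] = [-0.1308 - (0.2573)(0.2573)] / [1 - (0.2573)(0.2573)]
         = -0.19700329 / 0.93379671 = -0.21097.
  Update: phi_21 = phi_11 - phi_22 phi_11 = 0.2573 - (-0.21097)(0.2573) = 0.311583.
Step k = 3:
  phi_33 = [rho(3) - phi_21 rho(2) - phi_22 rho(1)] / [1 - phi_21 rho(1) - phi_22 rho(2)]
    numerator   = 0.0968 - (0.311583)(-0.1308) - (-0.21097)(0.2573) = 0.19183764
    denominator = 1 - (0.311583)(0.2573) - (-0.21097)(-0.1308) = 0.89223488
  phi_33 = 0.19183764 / 0.89223488 = 0.215.
Therefore phi_{33} = 0.2150.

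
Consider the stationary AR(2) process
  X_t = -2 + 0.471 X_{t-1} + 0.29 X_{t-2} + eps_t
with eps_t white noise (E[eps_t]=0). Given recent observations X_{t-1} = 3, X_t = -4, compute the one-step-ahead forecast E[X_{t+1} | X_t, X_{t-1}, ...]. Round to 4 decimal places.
E[X_{t+1} \mid \mathcal F_t] = -3.0140

For an AR(p) model X_t = c + sum_i phi_i X_{t-i} + eps_t, the
one-step-ahead conditional mean is
  E[X_{t+1} | X_t, ...] = c + sum_i phi_i X_{t+1-i}.
Substitute known values:
  E[X_{t+1} | ...] = -2 + (0.471) * (-4) + (0.29) * (3)
                   = -3.0140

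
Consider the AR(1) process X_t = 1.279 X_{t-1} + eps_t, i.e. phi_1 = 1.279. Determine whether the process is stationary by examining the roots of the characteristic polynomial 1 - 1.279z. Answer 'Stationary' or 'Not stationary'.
\text{Not stationary}

The AR(p) characteristic polynomial is P(z) = 1 - 1.279z.
Stationarity requires all roots to lie outside the unit circle, i.e. |z| > 1 for every root.
This is linear in z: 1 + (-1.279) z = 0  =>  z = -1/(-1.279) = 0.781861,  |z| = 0.781861.
Moduli of all roots: 0.7819.
All moduli strictly greater than 1? No.
Verdict: Not stationary.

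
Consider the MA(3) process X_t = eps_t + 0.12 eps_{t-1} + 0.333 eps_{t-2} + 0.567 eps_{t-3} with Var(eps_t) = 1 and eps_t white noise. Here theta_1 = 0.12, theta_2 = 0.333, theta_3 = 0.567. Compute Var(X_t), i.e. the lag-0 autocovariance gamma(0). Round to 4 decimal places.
\gamma(0) = 1.4468

For an MA(q) process X_t = eps_t + sum_i theta_i eps_{t-i} with
Var(eps_t) = sigma^2, the variance is
  gamma(0) = sigma^2 * (1 + sum_i theta_i^2).
  sum_i theta_i^2 = (0.12)^2 + (0.333)^2 + (0.567)^2 = 0.0144 + 0.110889 + 0.321489 = 0.446778.
  gamma(0) = 1 * (1 + 0.446778) = 1 * 1.446778 = 1.446778, which rounds to 1.4468.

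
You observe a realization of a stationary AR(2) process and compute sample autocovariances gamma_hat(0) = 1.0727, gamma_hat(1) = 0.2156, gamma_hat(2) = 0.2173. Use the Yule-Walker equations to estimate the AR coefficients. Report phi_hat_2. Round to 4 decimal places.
\hat\phi_{2} = 0.1690

The Yule-Walker equations for an AR(p) process read, in matrix form,
  Gamma_p phi = r_p,   with   (Gamma_p)_{ij} = gamma(|i - j|),
                       (r_p)_i = gamma(i),   i,j = 1..p.
Substitute the sample gammas (Toeplitz matrix and right-hand side of size 2):
  Gamma_p = [[1.0727, 0.2156], [0.2156, 1.0727]]
  r_p     = [0.2156, 0.2173]
Written out:
  1.0727 phi_1 + 0.2156 phi_2 = 0.2156
  0.2156 phi_1 + 1.0727 phi_2 = 0.2173
Solve by Cramer's rule:
  det = gamma(0)^2 - gamma(1)^2 = (1.0727)^2 - (0.2156)^2 = 1.15068529 - 0.04648336 = 1.10420193
  phi_hat_1 = [gamma(1) gamma(0) - gamma(1) gamma(2)] / det = [(0.2156)(1.0727) - (0.2156)(0.2173)] / 1.10420193 = 0.18442424 / 1.10420193 = 0.167
  phi_hat_2 = [gamma(0) gamma(2) - gamma(1)^2] / det = [(1.0727)(0.2173) - (0.2156)^2] / 1.10420193 = 0.18661435 / 1.10420193 = 0.169
So phi_hat = [0.1670, 0.1690].
Therefore phi_hat_2 = 0.1690.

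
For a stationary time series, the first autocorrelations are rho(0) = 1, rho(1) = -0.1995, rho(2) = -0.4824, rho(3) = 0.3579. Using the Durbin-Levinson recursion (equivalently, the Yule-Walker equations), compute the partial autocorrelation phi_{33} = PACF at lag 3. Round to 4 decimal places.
\phi_{33} = 0.1491

The PACF at lag k is phi_{kk}, the last component of the solution
to the Yule-Walker system G_k phi = r_k where
  (G_k)_{ij} = rho(|i - j|), (r_k)_i = rho(i), i,j = 1..k.
Equivalently, Durbin-Levinson gives phi_{kk} iteratively:
  phi_{11} = rho(1)
  phi_{kk} = [rho(k) - sum_{j=1..k-1} phi_{k-1,j} rho(k-j)]
            / [1 - sum_{j=1..k-1} phi_{k-1,j} rho(j)],
  phi_{k,j} = phi_{k-1,j} - phi_{kk} phi_{k-1,k-j},  j = 1..k-1.
Step k = 1:
  phi_11 = rho(1) = -0.1995.
Step k = 2:
  phi_22 = [rho(2) - phi_11 rho(1)] / [1 - phi_11 rho(1)] = [-0.4824 - (-0.1995)(-0.1995)] / [1 - (-0.1995)(-0.1995)]
         = -0.52220025 / 0.96019975 = -0.543845.
  Update: phi_21 = phi_11 - phi_22 phi_11 = -0.1995 - (-0.543845)(-0.1995) = -0.307997.
Step k = 3:
  phi_33 = [rho(3) - phi_21 rho(2) - phi_22 rho(1)] / [1 - phi_21 rho(1) - phi_22 rho(2)]
    numerator   = 0.3579 - (-0.307997)(-0.4824) - (-0.543845)(-0.1995) = 0.100825
    denominator = 1 - (-0.307997)(-0.1995) - (-0.543845)(-0.4824) = 0.67620353
  phi_33 = 0.100825 / 0.67620353 = 0.1491.
Therefore phi_{33} = 0.1491.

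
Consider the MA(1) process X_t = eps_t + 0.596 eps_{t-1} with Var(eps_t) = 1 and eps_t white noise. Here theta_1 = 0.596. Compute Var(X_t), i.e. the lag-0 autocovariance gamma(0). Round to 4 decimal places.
\gamma(0) = 1.3552

For an MA(q) process X_t = eps_t + sum_i theta_i eps_{t-i} with
Var(eps_t) = sigma^2, the variance is
  gamma(0) = sigma^2 * (1 + sum_i theta_i^2).
  sum_i theta_i^2 = (0.596)^2 = 0.355216.
  gamma(0) = 1 * (1 + 0.355216) = 1 * 1.355216 = 1.355216, which rounds to 1.3552.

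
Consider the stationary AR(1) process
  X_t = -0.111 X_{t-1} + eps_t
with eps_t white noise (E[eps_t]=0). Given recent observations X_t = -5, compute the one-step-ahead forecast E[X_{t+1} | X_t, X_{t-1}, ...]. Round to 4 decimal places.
E[X_{t+1} \mid \mathcal F_t] = 0.5550

For an AR(p) model X_t = c + sum_i phi_i X_{t-i} + eps_t, the
one-step-ahead conditional mean is
  E[X_{t+1} | X_t, ...] = c + sum_i phi_i X_{t+1-i}.
Substitute known values:
  E[X_{t+1} | ...] = (-0.111) * (-5)
                   = 0.5550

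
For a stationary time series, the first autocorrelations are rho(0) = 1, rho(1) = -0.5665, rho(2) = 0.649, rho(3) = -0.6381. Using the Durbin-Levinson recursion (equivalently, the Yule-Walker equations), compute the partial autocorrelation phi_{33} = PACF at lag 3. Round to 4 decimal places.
\phi_{33} = -0.3350

The PACF at lag k is phi_{kk}, the last component of the solution
to the Yule-Walker system G_k phi = r_k where
  (G_k)_{ij} = rho(|i - j|), (r_k)_i = rho(i), i,j = 1..k.
Equivalently, Durbin-Levinson gives phi_{kk} iteratively:
  phi_{11} = rho(1)
  phi_{kk} = [rho(k) - sum_{j=1..k-1} phi_{k-1,j} rho(k-j)]
            / [1 - sum_{j=1..k-1} phi_{k-1,j} rho(j)],
  phi_{k,j} = phi_{k-1,j} - phi_{kk} phi_{k-1,k-j},  j = 1..k-1.
Step k = 1:
  phi_11 = rho(1) = -0.5665.
Step k = 2:
  phi_22 = [rho(2) - phi_11 rho(1)] / [1 - phi_11 rho(1)] = [0.649 - (-0.5665)(-0.5665)] / [1 - (-0.5665)(-0.5665)]
         = 0.32807775 / 0.67907775 = 0.483123.
  Update: phi_21 = phi_11 - phi_22 phi_11 = -0.5665 - (0.483123)(-0.5665) = -0.292811.
Step k = 3:
  phi_33 = [rho(3) - phi_21 rho(2) - phi_22 rho(1)] / [1 - phi_21 rho(1) - phi_22 rho(2)]
    numerator   = -0.6381 - (-0.292811)(0.649) - (0.483123)(-0.5665) = -0.17437669
    denominator = 1 - (-0.292811)(-0.5665) - (0.483123)(0.649) = 0.520576
  phi_33 = -0.17437669 / 0.520576 = -0.335.
Therefore phi_{33} = -0.3350.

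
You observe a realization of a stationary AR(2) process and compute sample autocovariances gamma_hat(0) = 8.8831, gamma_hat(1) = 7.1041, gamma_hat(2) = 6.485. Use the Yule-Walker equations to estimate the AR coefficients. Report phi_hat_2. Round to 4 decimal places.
\hat\phi_{2} = 0.2510

The Yule-Walker equations for an AR(p) process read, in matrix form,
  Gamma_p phi = r_p,   with   (Gamma_p)_{ij} = gamma(|i - j|),
                       (r_p)_i = gamma(i),   i,j = 1..p.
Substitute the sample gammas (Toeplitz matrix and right-hand side of size 2):
  Gamma_p = [[8.8831, 7.1041], [7.1041, 8.8831]]
  r_p     = [7.1041, 6.485]
Written out:
  8.8831 phi_1 + 7.1041 phi_2 = 7.1041
  7.1041 phi_1 + 8.8831 phi_2 = 6.485
Solve by Cramer's rule:
  det = gamma(0)^2 - gamma(1)^2 = (8.8831)^2 - (7.1041)^2 = 78.90946561 - 50.46823681 = 28.4412288
  phi_hat_1 = [gamma(1) gamma(0) - gamma(1) gamma(2)] / det = [(7.1041)(8.8831) - (7.1041)(6.485)] / 28.4412288 = 17.03634221 / 28.4412288 = 0.599
  phi_hat_2 = [gamma(0) gamma(2) - gamma(1)^2] / det = [(8.8831)(6.485) - (7.1041)^2] / 28.4412288 = 7.13866669 / 28.4412288 = 0.251
So phi_hat = [0.5990, 0.2510].
Therefore phi_hat_2 = 0.2510.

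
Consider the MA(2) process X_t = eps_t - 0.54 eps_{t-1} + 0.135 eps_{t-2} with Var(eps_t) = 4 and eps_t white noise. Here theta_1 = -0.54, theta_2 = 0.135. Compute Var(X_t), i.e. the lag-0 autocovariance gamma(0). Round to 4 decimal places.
\gamma(0) = 5.2393

For an MA(q) process X_t = eps_t + sum_i theta_i eps_{t-i} with
Var(eps_t) = sigma^2, the variance is
  gamma(0) = sigma^2 * (1 + sum_i theta_i^2).
  sum_i theta_i^2 = (-0.54)^2 + (0.135)^2 = 0.2916 + 0.018225 = 0.309825.
  gamma(0) = 4 * (1 + 0.309825) = 4 * 1.309825 = 5.2393.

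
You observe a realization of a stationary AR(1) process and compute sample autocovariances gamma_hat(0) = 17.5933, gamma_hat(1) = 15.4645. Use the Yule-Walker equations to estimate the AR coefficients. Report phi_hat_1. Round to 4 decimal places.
\hat\phi_{1} = 0.8790

The Yule-Walker equations for an AR(p) process read, in matrix form,
  Gamma_p phi = r_p,   with   (Gamma_p)_{ij} = gamma(|i - j|),
                       (r_p)_i = gamma(i),   i,j = 1..p.
Substitute the sample gammas (Toeplitz matrix and right-hand side of size 1):
  Gamma_p = [[17.5933]]
  r_p     = [15.4645]
With p = 1 this is the single equation gamma(0) phi_1 = gamma(1):
  phi_hat_1 = gamma(1) / gamma(0) = 15.4645 / 17.5933 = 0.8790.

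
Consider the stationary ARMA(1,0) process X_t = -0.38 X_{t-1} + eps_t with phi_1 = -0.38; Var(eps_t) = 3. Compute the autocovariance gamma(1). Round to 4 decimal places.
\gamma(1) = -1.3324

Multiply the model equation by X_{t-k} and take expectations. With theta_0 = psi_0 = 1 and psi_j the MA(infinity) weights, this gives
  gamma(k) - sum_i phi_i gamma(k-i) = c_k,
  c_k = sigma^2 * sum_{j=k..q} theta_j psi_{j-k}   (c_k = 0 for k > q),
using gamma(-m) = gamma(m).
Pure AR (q = 0): c_0 = sigma^2 = 3, c_k = 0 for k >= 1.
Equations for k = 0 and k = 1 (AR order 1):
  gamma(0) = phi_1 gamma(1) + c_0
  gamma(1) = phi_1 gamma(0) + c_1
Substituting the second into the first: gamma(0) (1 - phi_1^2) = c_0 + phi_1 c_1, so
  gamma(0) = c_0 / (1 - phi_1^2) = 3 / (1 - (-0.38)^2) = 3 / 0.8556 = 3.506311.
  gamma(1) = phi_1 gamma(0) = (-0.38)(3.506311) = -1.332398.
Therefore gamma(1) = -1.3324 (to 4 decimal places).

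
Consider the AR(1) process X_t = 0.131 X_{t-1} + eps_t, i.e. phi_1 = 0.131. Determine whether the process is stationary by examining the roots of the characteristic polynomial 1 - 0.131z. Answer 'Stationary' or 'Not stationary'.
\text{Stationary}

The AR(p) characteristic polynomial is P(z) = 1 - 0.131z.
Stationarity requires all roots to lie outside the unit circle, i.e. |z| > 1 for every root.
This is linear in z: 1 + (-0.131) z = 0  =>  z = -1/(-0.131) = 7.633588,  |z| = 7.633588.
Moduli of all roots: 7.6336.
All moduli strictly greater than 1? Yes.
Verdict: Stationary.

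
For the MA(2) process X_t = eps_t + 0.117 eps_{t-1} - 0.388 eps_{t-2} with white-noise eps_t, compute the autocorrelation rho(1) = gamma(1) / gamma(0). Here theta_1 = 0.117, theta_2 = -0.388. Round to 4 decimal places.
\rho(1) = 0.0615

For an MA(q) process with theta_0 = 1, the autocovariance is
  gamma(k) = sigma^2 * sum_{i=0..q-k} theta_i * theta_{i+k},
and rho(k) = gamma(k) / gamma(0). Sigma^2 cancels.
  numerator   = (1)*(0.117) + (0.117)*(-0.388) = 0.071604.
  denominator = (1)^2 + (0.117)^2 + (-0.388)^2 = 1.164233.
  rho(1) = 0.071604 / 1.164233 = 0.0615.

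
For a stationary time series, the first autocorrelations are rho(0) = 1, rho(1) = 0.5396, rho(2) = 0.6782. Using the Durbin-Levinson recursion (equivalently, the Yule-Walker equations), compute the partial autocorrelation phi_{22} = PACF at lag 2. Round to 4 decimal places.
\phi_{22} = 0.5460

The PACF at lag k is phi_{kk}, the last component of the solution
to the Yule-Walker system G_k phi = r_k where
  (G_k)_{ij} = rho(|i - j|), (r_k)_i = rho(i), i,j = 1..k.
Equivalently, Durbin-Levinson gives phi_{kk} iteratively:
  phi_{11} = rho(1)
  phi_{kk} = [rho(k) - sum_{j=1..k-1} phi_{k-1,j} rho(k-j)]
            / [1 - sum_{j=1..k-1} phi_{k-1,j} rho(j)],
  phi_{k,j} = phi_{k-1,j} - phi_{kk} phi_{k-1,k-j},  j = 1..k-1.
Step k = 1:
  phi_11 = rho(1) = 0.5396.
Step k = 2:
  phi_22 = [rho(2) - phi_11 rho(1)] / [1 - phi_11 rho(1)] = [0.6782 - (0.5396)(0.5396)] / [1 - (0.5396)(0.5396)]
         = 0.38703184 / 0.70883184 = 0.546.
Therefore phi_{22} = 0.5460.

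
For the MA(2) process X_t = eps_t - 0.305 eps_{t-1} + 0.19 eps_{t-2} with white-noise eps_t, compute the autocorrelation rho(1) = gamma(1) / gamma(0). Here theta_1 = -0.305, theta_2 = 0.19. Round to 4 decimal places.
\rho(1) = -0.3214

For an MA(q) process with theta_0 = 1, the autocovariance is
  gamma(k) = sigma^2 * sum_{i=0..q-k} theta_i * theta_{i+k},
and rho(k) = gamma(k) / gamma(0). Sigma^2 cancels.
  numerator   = (1)*(-0.305) + (-0.305)*(0.19) = -0.36295.
  denominator = (1)^2 + (-0.305)^2 + (0.19)^2 = 1.129125.
  rho(1) = -0.36295 / 1.129125 = -0.3214.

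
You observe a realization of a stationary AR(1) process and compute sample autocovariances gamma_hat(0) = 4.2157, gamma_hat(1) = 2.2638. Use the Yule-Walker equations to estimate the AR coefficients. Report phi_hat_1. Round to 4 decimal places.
\hat\phi_{1} = 0.5370

The Yule-Walker equations for an AR(p) process read, in matrix form,
  Gamma_p phi = r_p,   with   (Gamma_p)_{ij} = gamma(|i - j|),
                       (r_p)_i = gamma(i),   i,j = 1..p.
Substitute the sample gammas (Toeplitz matrix and right-hand side of size 1):
  Gamma_p = [[4.2157]]
  r_p     = [2.2638]
With p = 1 this is the single equation gamma(0) phi_1 = gamma(1):
  phi_hat_1 = gamma(1) / gamma(0) = 2.2638 / 4.2157 = 0.5370.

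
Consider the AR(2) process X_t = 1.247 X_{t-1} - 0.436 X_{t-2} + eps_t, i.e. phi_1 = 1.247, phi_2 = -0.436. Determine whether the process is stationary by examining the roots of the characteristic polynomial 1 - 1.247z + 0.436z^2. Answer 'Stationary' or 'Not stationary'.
\text{Stationary}

The AR(p) characteristic polynomial is P(z) = 1 - 1.247z + 0.436z^2.
Stationarity requires all roots to lie outside the unit circle, i.e. |z| > 1 for every root.
Set 1 + (-1.247) z + (0.436) z^2 = 0, i.e. a z^2 + b z + c = 0 with a = 0.436, b = -1.247, c = 1.
Discriminant D = b^2 - 4ac = (-1.247)^2 - 4*(0.436)*1 = 1.555009 - (1.744) = -0.188991.
D < 0, so the roots are the complex-conjugate pair z = (-b +/- i sqrt(-D)) / (2a) = 1.43 +/- 0.4985i.
For a conjugate pair |z|^2 = z * conj(z) = (product of roots) = c/a = 1/(0.436) = 2.293578, so |z| = sqrt(2.293578) = 1.5145 for both roots.
Moduli of all roots: 1.5145, 1.5145.
All moduli strictly greater than 1? Yes.
Verdict: Stationary.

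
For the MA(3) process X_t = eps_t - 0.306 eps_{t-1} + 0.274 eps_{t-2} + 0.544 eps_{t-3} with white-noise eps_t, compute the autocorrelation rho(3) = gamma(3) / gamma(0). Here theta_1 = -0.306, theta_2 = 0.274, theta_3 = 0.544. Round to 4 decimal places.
\rho(3) = 0.3714

For an MA(q) process with theta_0 = 1, the autocovariance is
  gamma(k) = sigma^2 * sum_{i=0..q-k} theta_i * theta_{i+k},
and rho(k) = gamma(k) / gamma(0). Sigma^2 cancels.
  numerator   = (1)*(0.544) = 0.544.
  denominator = (1)^2 + (-0.306)^2 + (0.274)^2 + (0.544)^2 = 1.464648.
  rho(3) = 0.544 / 1.464648 = 0.3714.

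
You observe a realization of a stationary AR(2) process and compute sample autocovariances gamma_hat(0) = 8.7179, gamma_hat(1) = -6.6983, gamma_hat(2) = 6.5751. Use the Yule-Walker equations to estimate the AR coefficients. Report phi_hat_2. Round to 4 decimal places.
\hat\phi_{2} = 0.4000

The Yule-Walker equations for an AR(p) process read, in matrix form,
  Gamma_p phi = r_p,   with   (Gamma_p)_{ij} = gamma(|i - j|),
                       (r_p)_i = gamma(i),   i,j = 1..p.
Substitute the sample gammas (Toeplitz matrix and right-hand side of size 2):
  Gamma_p = [[8.7179, -6.6983], [-6.6983, 8.7179]]
  r_p     = [-6.6983, 6.5751]
Written out:
  8.7179 phi_1 - 6.6983 phi_2 = -6.6983
  -6.6983 phi_1 + 8.7179 phi_2 = 6.5751
Solve by Cramer's rule:
  det = gamma(0)^2 - gamma(1)^2 = (8.7179)^2 - (-6.6983)^2 = 76.00178041 - 44.86722289 = 31.13455752
  phi_hat_1 = [gamma(1) gamma(0) - gamma(1) gamma(2)] / det = [(-6.6983)(8.7179) - (-6.6983)(6.5751)] / 31.13455752 = -14.35311724 / 31.13455752 = -0.461
  phi_hat_2 = [gamma(0) gamma(2) - gamma(1)^2] / det = [(8.7179)(6.5751) - (-6.6983)^2] / 31.13455752 = 12.4538414 / 31.13455752 = 0.4
So phi_hat = [-0.4610, 0.4000].
Therefore phi_hat_2 = 0.4000.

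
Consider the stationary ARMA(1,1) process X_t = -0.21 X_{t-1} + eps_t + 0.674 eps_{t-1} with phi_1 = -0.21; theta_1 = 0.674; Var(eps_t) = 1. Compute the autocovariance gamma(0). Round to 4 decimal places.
\gamma(0) = 1.2252

Multiply the model equation by X_{t-k} and take expectations. With theta_0 = psi_0 = 1 and psi_j the MA(infinity) weights, this gives
  gamma(k) - sum_i phi_i gamma(k-i) = c_k,
  c_k = sigma^2 * sum_{j=k..q} theta_j psi_{j-k}   (c_k = 0 for k > q),
using gamma(-m) = gamma(m).
psi-weights needed (psi_j = theta_j + sum_i phi_i psi_{j-i}):
  psi_1 = theta_1 + phi_1 = 0.674 + (-0.21) = 0.464
Right-hand sides:
  c_0 = sigma^2 (1 + theta_1 psi_1) = 1 * (1 + (0.674)(0.464)) = 1 * 1.312736 = 1.312736
  c_1 = sigma^2 theta_1 = 1 * (0.674) = 0.674
  c_2 = 0
Equations for k = 0 and k = 1 (AR order 1):
  gamma(0) = phi_1 gamma(1) + c_0
  gamma(1) = phi_1 gamma(0) + c_1
Substituting the second into the first: gamma(0) (1 - phi_1^2) = c_0 + phi_1 c_1, so
  gamma(0) = (c_0 + phi_1 c_1) / (1 - phi_1^2) = (1.312736 + (-0.21)(0.674)) / (1 - (-0.21)^2) = 1.171196 / 0.9559 = 1.225229.
Therefore gamma(0) = 1.2252 (to 4 decimal places).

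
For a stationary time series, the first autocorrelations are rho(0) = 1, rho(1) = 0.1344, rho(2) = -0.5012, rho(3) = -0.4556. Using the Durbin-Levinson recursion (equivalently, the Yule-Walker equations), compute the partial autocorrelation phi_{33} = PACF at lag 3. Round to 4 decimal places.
\phi_{33} = -0.3980

The PACF at lag k is phi_{kk}, the last component of the solution
to the Yule-Walker system G_k phi = r_k where
  (G_k)_{ij} = rho(|i - j|), (r_k)_i = rho(i), i,j = 1..k.
Equivalently, Durbin-Levinson gives phi_{kk} iteratively:
  phi_{11} = rho(1)
  phi_{kk} = [rho(k) - sum_{j=1..k-1} phi_{k-1,j} rho(k-j)]
            / [1 - sum_{j=1..k-1} phi_{k-1,j} rho(j)],
  phi_{k,j} = phi_{k-1,j} - phi_{kk} phi_{k-1,k-j},  j = 1..k-1.
Step k = 1:
  phi_11 = rho(1) = 0.1344.
Step k = 2:
  phi_22 = [rho(2) - phi_11 rho(1)] / [1 - phi_11 rho(1)] = [-0.5012 - (0.1344)(0.1344)] / [1 - (0.1344)(0.1344)]
         = -0.51926336 / 0.98193664 = -0.528816.
  Update: phi_21 = phi_11 - phi_22 phi_11 = 0.1344 - (-0.528816)(0.1344) = 0.205473.
Step k = 3:
  phi_33 = [rho(3) - phi_21 rho(2) - phi_22 rho(1)] / [1 - phi_21 rho(1) - phi_22 rho(2)]
    numerator   = -0.4556 - (0.205473)(-0.5012) - (-0.528816)(0.1344) = -0.28154422
    denominator = 1 - (0.205473)(0.1344) - (-0.528816)(-0.5012) = 0.7073421
  phi_33 = -0.28154422 / 0.7073421 = -0.398.
Therefore phi_{33} = -0.3980.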